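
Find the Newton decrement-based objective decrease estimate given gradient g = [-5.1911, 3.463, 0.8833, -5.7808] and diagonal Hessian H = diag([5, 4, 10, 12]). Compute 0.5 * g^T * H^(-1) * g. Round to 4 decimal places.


Step 1: H is diagonal, so H^(-1) * g = [-1.0382, 0.8658, 0.0883, -0.4817].
Step 2: g^T H^(-1) g = sum_i g_i^2 / H_ii
  = (-5.1911)^2/5 + (3.463)^2/4 + (0.8833)^2/10 + (-5.7808)^2/12
  = 5.3895 + 2.9981 + 0.078 + 2.7848 = 11.2504
Step 3: Objective decrease = 0.5 * g^T H^(-1) g = 5.6252


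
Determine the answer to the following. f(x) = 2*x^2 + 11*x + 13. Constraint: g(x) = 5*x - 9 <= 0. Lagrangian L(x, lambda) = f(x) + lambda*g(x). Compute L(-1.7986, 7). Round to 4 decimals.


Step 1: Evaluate f(x).
f(-1.7986) = 2*(-1.7986)^2 + 11*(-1.7986) + 13 = -0.3147
Step 2: Evaluate g(x).
g(-1.7986) = 5*-1.7986 - 9 = -17.993
Step 3: Compute Lagrangian.
L = -0.3147 + 7*-17.993 = -126.2657


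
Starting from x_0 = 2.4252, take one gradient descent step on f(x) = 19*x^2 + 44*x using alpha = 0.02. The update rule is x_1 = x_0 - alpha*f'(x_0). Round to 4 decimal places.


We compute the gradient at x_0 and apply the update.
f'(x) = 38*x + 44
f'(2.4252) = 38*2.4252 + 44 = 136.1576
x_1 = 2.4252 - 0.02*136.1576 = -0.298


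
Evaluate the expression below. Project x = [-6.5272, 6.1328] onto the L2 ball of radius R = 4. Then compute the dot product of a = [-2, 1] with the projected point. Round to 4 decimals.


Step 1: Compute ||x|| (intermediates to 6 decimals).
||x|| = sqrt((-6.5272)^2 + 6.1328^2) = 8.956315
Step 2: Project.
Since ||x|| > R, scale = R/||x|| = 4/8.956315 = 0.446612, proj(x) = scale * x
proj(x) = [-2.915126, 2.738982]
Step 3: Dot product.
a^T * proj(x) = -2*(-2.915126) + 1*2.738982 = 8.5692


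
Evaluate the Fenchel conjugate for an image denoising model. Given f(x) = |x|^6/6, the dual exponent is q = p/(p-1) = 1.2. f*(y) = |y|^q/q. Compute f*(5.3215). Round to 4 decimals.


The conjugate exponent q satisfies 1/p + 1/q = 1.
p = 6, so q = 6/(6 - 1) = 1.2
|y|^q = 5.3215^1.2 = 7.4343
f*(5.3215) = 7.4343 / 1.2 = 6.1953


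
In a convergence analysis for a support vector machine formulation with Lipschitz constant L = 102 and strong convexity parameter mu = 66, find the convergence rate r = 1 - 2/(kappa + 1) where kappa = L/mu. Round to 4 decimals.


Step 1: Compute the condition number.
kappa = L/mu = 102/66 = 1.5455
Step 2: Compute the convergence rate.
r = 1 - 2/(kappa + 1) = 1 - 2*mu/(L + mu) = (L - mu)/(L + mu) = 36/168 = 0.2143


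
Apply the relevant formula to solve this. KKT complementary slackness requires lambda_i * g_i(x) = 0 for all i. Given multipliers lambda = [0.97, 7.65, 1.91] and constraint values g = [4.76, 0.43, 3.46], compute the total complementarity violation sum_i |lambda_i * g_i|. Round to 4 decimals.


KKT complementary slackness check:
lambda_1 * g_1 = 0.97 * 4.76 = 4.6172
lambda_2 * g_2 = 7.65 * 0.43 = 3.2895
lambda_3 * g_3 = 1.91 * 3.46 = 6.6086
Total violation = 4.6172 + 3.2895 + 6.6086 = 14.5153


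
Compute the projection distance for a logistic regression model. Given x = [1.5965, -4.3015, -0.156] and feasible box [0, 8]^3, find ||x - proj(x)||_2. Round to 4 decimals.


Project each component onto [0, 8].
clip(1.5965) = 1.5965, clip(-4.3015) = 0.0, clip(-0.156) = 0.0
Projection = [1.5965, 0.0, 0.0]
Squared diffs: [0.0, 18.5029, 0.0243]
Distance = sqrt(18.5272) = 4.3043


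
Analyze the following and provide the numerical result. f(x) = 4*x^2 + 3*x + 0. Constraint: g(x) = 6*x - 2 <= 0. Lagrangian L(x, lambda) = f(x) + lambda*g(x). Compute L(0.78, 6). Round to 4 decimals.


Step 1: Evaluate f(x).
f(0.78) = 4*0.78^2 + 3*0.78 + 0 = 4.7736
Step 2: Evaluate g(x).
g(0.78) = 6*0.78 - 2 = 2.68
Step 3: Compute Lagrangian.
L = 4.7736 + 6*2.68 = 20.8536


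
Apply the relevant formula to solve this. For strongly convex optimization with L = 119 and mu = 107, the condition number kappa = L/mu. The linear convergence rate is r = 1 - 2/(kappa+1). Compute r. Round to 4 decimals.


Step 1: Compute the condition number.
kappa = L/mu = 119/107 = 1.1121
Step 2: Compute the convergence rate.
r = 1 - 2/(kappa + 1) = 1 - 2*mu/(L + mu) = (L - mu)/(L + mu) = 12/226 = 0.0531


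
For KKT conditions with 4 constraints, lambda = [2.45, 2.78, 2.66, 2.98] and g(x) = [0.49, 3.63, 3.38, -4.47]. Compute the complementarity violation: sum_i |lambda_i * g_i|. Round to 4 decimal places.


KKT complementary slackness check:
lambda_1 * g_1 = 2.45 * 0.49 = 1.2005
lambda_2 * g_2 = 2.78 * 3.63 = 10.0914
lambda_3 * g_3 = 2.66 * 3.38 = 8.9908
lambda_4 * g_4 = 2.98 * -4.47 = -13.3206
Total violation = 1.2005 + 10.0914 + 8.9908 + 13.3206 = 33.6033


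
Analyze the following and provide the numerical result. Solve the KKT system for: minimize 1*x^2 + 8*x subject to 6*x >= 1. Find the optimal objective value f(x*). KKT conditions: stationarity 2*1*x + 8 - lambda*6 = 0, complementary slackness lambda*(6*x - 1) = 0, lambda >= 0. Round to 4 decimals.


Step 1: Try lambda = 0 (constraint inactive).
x_unc = -8/(2*1) = -4.0
Check: 6*-4.0 = -24.0 < 1 -- violated!
Step 2: Constraint must be active: 6*x = 1
x* = 1/6 = 0.1667 (rounded; the exact value 1/6 is used below)
lambda = (2*1*(1/6) + 8)/6 = 1.3889
Step 3: Compute optimal value.
f(x*) = 1*(1/6)^2 + 8*(1/6) = 1.3611


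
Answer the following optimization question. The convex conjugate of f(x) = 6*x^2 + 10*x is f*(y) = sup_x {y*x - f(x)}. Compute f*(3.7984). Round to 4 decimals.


f*(y) = sup_x {y*x - a*x^2 - b*x} = sup_x {(y-b)*x - a*x^2}
FOC: (y - b) - 2a*x = 0 => x* = (y - b)/(2a)
x* = (3.7984 - 10)/(2*6) = -0.5168
f*(3.7984) = (y-b)^2/(4a) = (3.7984 - 10)^2/(4*6)
= 38.4598/24 = 1.6025


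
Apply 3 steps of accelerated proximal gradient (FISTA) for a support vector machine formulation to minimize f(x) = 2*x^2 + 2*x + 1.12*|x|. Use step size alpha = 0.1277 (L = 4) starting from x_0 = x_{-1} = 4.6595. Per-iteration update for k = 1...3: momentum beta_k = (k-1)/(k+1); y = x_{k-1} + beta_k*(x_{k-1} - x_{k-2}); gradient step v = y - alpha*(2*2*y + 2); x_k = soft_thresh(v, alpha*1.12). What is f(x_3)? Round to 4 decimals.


FISTA on f(x) = 2*x^2 + 2*x + 1.12*|x|
L = 4, alpha = 0.1277
Iteration 1: beta = 0.0, y = 4.6595 + 0.0*(4.6595 - 4.6595) = 4.6595
  grad(y) = 20.638, v = y - alpha*grad = 2.024
  prox(v) = soft_thresh(2.024, 0.143) = 1.881
Iteration 2: beta = 0.3333, y = 1.881 + 0.3333*(1.881 - 4.6595) = 0.9548
  grad(y) = 5.8194, v = y - alpha*grad = 0.2117
  prox(v) = soft_thresh(0.2117, 0.143) = 0.0687
Iteration 3: beta = 0.5, y = 0.0687 + 0.5*(0.0687 - 1.881) = -0.8375
  grad(y) = -1.3499, v = y - alpha*grad = -0.6651
  prox(v) = soft_thresh(-0.6651, 0.143) = -0.5221
f(x_3) = 2*(-0.5221)^2 + 2*(-0.5221) + 1.12*|-0.5221| = 0.0857


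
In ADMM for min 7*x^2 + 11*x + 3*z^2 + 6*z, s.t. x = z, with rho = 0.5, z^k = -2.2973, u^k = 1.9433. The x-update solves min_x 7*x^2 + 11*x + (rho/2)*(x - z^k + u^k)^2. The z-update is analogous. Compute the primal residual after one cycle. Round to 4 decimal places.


ADMM iteration with rho = 0.5, z^k = -2.2973, u^k = 1.9433
Step 1: x-update.
Minimize 7*x^2 + 11*x + (0.5/2)*(x + 2.2973 + 1.9433)^2
FOC: (2*7 + 0.5)*x = -11 + 0.5*(-2.2973 - 1.9433)
x^{k+1} = -0.9048
Step 2: z-update.
Minimize 3*z^2 + 6*z + (0.5/2)*(-0.9048 - z + 1.9433)^2
FOC: (2*3 + 0.5)*z = -6 + 0.5*(-0.9048 + 1.9433)
z^{k+1} = -0.8432
Step 3: u-update.
u^{k+1} = 1.9433 - 0.9048 + 0.8432 = 1.8816
Step 4: Primal residual = |-0.9048 + 0.8432| = 0.0617


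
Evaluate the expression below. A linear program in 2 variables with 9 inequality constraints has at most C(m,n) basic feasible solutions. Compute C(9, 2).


Each vertex corresponds to some choice of n active constraints out of m, so the number of vertices is at most C(m, n) = m! / (n!(m-n)!).
m = 9, n = 2
Numerator: 9 * 8
Denominator: 2! = 2
C(9, 2) = 36


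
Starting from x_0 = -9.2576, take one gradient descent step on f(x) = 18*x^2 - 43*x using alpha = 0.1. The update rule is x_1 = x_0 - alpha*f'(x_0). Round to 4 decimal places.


We compute the gradient at x_0 and apply the update.
f'(x) = 36*x - 43
f'(-9.2576) = 36*-9.2576 - 43 = -376.2736
x_1 = -9.2576 - 0.1*-376.2736 = 28.3698


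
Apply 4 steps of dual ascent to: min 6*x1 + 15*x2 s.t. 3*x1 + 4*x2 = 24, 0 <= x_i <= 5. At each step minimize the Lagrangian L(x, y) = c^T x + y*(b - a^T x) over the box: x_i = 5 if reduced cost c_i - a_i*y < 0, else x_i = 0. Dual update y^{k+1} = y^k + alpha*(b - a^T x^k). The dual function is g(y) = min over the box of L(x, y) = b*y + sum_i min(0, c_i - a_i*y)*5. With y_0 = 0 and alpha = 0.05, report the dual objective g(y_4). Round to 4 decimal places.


Dual ascent for LP: min 6*x1 + 15*x2, 3*x1 + 4*x2 = 24, 0 <= x_i <= 5
Step 1: y^k = 0.0, reduced costs: (6.0, 15.0)
  x^k = (0.0, 0.0), subgradient = b - a^T x = 24.0
  y^{k+1} = 0.0 + 0.05*24.0 = 1.2
Step 2: y^k = 1.2, reduced costs: (2.4, 10.2)
  x^k = (0.0, 0.0), subgradient = b - a^T x = 24.0
  y^{k+1} = 1.2 + 0.05*24.0 = 2.4
Step 3: y^k = 2.4, reduced costs: (-1.2, 5.4)
  x^k = (5.0, 0.0), subgradient = b - a^T x = 9.0
  y^{k+1} = 2.4 + 0.05*9.0 = 2.85
Step 4: y^k = 2.85, reduced costs: (-2.55, 3.6)
  x^k = (5.0, 0.0), subgradient = b - a^T x = 9.0
  y^{k+1} = 2.85 + 0.05*9.0 = 3.3
Dual objective at y_4 = 3.3: reduced costs (-3.9, 1.8), box minimizer x = (5.0, 0.0)
g(y_4) = b*y + (c1 - a1*y)*x1 + (c2 - a2*y)*x2 = 24*3.3 + (-3.9)*5.0 + 1.8*0.0 = 79.2 - 19.5 + 0.0 = 59.7


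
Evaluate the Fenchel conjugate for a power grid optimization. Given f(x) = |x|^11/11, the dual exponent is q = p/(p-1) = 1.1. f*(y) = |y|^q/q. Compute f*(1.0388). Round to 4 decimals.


The conjugate exponent q satisfies 1/p + 1/q = 1.
p = 11, so q = 11/(11 - 1) = 1.1
|y|^q = 1.0388^1.1 = 1.0428
f*(1.0388) = 1.0428 / 1.1 = 0.948


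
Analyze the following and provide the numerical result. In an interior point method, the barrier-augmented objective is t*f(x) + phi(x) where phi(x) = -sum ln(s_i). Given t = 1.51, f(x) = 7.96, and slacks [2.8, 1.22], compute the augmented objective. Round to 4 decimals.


Step 1: Compute log-barrier.
ln values: [1.0296, 0.1989]
phi = -(1.0296 + 0.1989) = -1.2285
Step 2: Compute augmented objective.
t*f(x) = 1.51*7.96 = 12.0196
Total = 12.0196 - 1.2285 = 10.7911


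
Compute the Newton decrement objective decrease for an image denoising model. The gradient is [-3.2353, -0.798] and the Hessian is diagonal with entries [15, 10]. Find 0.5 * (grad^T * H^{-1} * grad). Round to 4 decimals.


Step 1: H is diagonal, so H^(-1) * g = [-0.2157, -0.0798].
Step 2: g^T H^(-1) g = sum_i g_i^2 / H_ii
  = (-3.2353)^2/15 + (-0.798)^2/10
  = 0.6978 + 0.0637 = 0.7615
Step 3: Objective decrease = 0.5 * g^T H^(-1) g = 0.3807


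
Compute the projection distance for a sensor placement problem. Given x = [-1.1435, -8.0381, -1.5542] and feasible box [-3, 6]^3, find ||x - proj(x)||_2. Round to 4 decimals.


Project each component onto [-3, 6].
clip(-1.1435) = -1.1435, clip(-8.0381) = -3.0, clip(-1.5542) = -1.5542
Projection = [-1.1435, -3.0, -1.5542]
Squared diffs: [0.0, 25.3825, 0.0]
Distance = sqrt(25.3825) = 5.0381


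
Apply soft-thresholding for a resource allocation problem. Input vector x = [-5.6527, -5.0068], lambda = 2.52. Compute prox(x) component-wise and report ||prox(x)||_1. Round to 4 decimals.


Soft-thresholding with lambda = 2.52:
prox(-5.6527) = sign(-5.6527)*max(|-5.6527| - 2.52, 0) = -3.1327
prox(-5.0068) = sign(-5.0068)*max(|-5.0068| - 2.52, 0) = -2.4868
prox(x) = [-3.1327, -2.4868]
||prox(x)||_1 = 3.1327 + 2.4868 = 5.6195


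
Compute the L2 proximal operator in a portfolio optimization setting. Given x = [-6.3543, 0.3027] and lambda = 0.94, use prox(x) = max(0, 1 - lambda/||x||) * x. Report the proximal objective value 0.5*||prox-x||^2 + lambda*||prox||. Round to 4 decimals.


Step 1: Compute ||x||.
||x|| = 6.3615
Step 2: Compute scaling factor.
scale = max(0, 1 - 0.94/6.3615) = 0.8522
Step 3: prox(x) = [-5.4154, 0.258]
||prox(x)|| = 5.4215
Step 4: Proximal objective.
0.5*||prox-x||^2 = 0.4418
lambda*||prox|| = 5.0962
Total = 5.538


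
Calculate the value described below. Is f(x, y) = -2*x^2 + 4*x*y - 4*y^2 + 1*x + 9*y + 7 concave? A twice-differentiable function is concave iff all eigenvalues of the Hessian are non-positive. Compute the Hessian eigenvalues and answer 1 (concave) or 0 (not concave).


The Hessian of f(x,y) = -2*x^2 + 4*x*y - 4*y^2 + 1*x + 9*y + 7 is:
H = [[-4, 4], [4, -8]]
Trace = -4 - 8 = -12
Determinant = -4*-8 - (4)^2 = 16
Discriminant = (-12)^2 - 4*16 = 80.0
Eigenvalues: lambda_1 = -10.4721, lambda_2 = -1.5279
The function is concave.

1


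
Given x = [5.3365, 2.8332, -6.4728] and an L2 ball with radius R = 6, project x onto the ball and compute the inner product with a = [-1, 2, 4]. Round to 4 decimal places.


Step 1: Compute ||x|| (intermediates to 6 decimals).
||x|| = sqrt(5.3365^2 + 2.8332^2 + (-6.4728)^2) = 8.854513
Step 2: Project.
Since ||x|| > R, scale = R/||x|| = 6/8.854513 = 0.677621, proj(x) = scale * x
proj(x) = [3.616124, 1.919836, -4.386105]
Step 3: Dot product.
a^T * proj(x) = -1*3.616124 + 2*1.919836 + 4*(-4.386105) = -17.3209


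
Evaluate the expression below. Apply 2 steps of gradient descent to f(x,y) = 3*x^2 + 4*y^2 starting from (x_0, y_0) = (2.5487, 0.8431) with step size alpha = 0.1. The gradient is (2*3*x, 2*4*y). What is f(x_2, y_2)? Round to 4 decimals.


Gradient descent on f(x,y) = 3*x^2 + 4*y^2.
Starting point: (2.5487, 0.8431), alpha = 0.1
Step 1: grad_x = 2*3*2.5487 = 15.2922, grad_y = 2*4*0.8431 = 6.7448
  x_1 = 2.5487 - 0.1*15.2922 = 1.0195
  y_1 = 0.8431 - 0.1*6.7448 = 0.1686
Step 2: grad_x = 2*3*1.0195 = 6.1169, grad_y = 2*4*0.1686 = 1.349
  x_2 = 1.0195 - 0.1*6.1169 = 0.4078
  y_2 = 0.1686 - 0.1*1.349 = 0.0337
f(0.4078, 0.0337) = 3*0.4078^2 + 4*0.0337^2 = 0.5034


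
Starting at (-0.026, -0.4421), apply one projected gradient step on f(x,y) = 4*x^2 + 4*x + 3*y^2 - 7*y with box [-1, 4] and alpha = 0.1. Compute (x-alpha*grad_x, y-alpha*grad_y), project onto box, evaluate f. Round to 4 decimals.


Step 1: Compute gradient at (-0.026, -0.4421).
grad_x = 2*4*-0.026 + 4 = 3.792
grad_y = 2*3*-0.4421 - 7 = -9.6526
Step 2: Gradient step.
x_raw = -0.026 - 0.1*3.792 = -0.4052
y_raw = -0.4421 - 0.1*-9.6526 = 0.5232
Step 3: Project onto [-1, 4].
x_proj = clip(-0.4052) = -0.4052
y_proj = clip(0.5232) = 0.5232
Step 4: Evaluate f.
f(-0.4052, 0.5232) = -3.8051


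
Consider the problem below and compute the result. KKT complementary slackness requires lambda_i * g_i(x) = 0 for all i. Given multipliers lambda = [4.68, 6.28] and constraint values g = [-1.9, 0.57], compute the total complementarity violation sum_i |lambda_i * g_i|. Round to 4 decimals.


KKT complementary slackness check:
lambda_1 * g_1 = 4.68 * -1.9 = -8.892
lambda_2 * g_2 = 6.28 * 0.57 = 3.5796
Total violation = 8.892 + 3.5796 = 12.4716


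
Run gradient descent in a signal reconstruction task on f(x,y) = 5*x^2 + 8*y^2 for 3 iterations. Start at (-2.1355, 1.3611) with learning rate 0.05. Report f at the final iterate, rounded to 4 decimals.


Gradient descent on f(x,y) = 5*x^2 + 8*y^2.
Starting point: (-2.1355, 1.3611), alpha = 0.05
Step 1: grad_x = 2*5*-2.1355 = -21.355, grad_y = 2*8*1.3611 = 21.7776
  x_1 = -2.1355 - 0.05*-21.355 = -1.0678
  y_1 = 1.3611 - 0.05*21.7776 = 0.2722
Step 2: grad_x = 2*5*-1.0678 = -10.6775, grad_y = 2*8*0.2722 = 4.3555
  x_2 = -1.0678 - 0.05*-10.6775 = -0.5339
  y_2 = 0.2722 - 0.05*4.3555 = 0.0544
Step 3: grad_x = 2*5*-0.5339 = -5.3388, grad_y = 2*8*0.0544 = 0.8711
  x_3 = -0.5339 - 0.05*-5.3388 = -0.2669
  y_3 = 0.0544 - 0.05*0.8711 = 0.0109
f(-0.2669, 0.0109) = 5*(-0.2669)^2 + 8*0.0109^2 = 0.3572


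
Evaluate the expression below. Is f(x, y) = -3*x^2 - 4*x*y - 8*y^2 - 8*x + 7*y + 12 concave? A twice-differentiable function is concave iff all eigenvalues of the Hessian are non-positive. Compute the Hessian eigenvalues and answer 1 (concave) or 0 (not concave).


The Hessian of f(x,y) = -3*x^2 - 4*x*y - 8*y^2 - 8*x + 7*y + 12 is:
H = [[-6, -4], [-4, -16]]
Trace = -6 - 16 = -22
Determinant = -6*-16 - (-4)^2 = 80
Discriminant = (-22)^2 - 4*80 = 164.0
Eigenvalues: lambda_1 = -17.4031, lambda_2 = -4.5969
The function is concave.

1


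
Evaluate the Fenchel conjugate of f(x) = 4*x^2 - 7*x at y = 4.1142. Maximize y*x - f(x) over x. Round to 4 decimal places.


f*(y) = sup_x {y*x - a*x^2 - b*x} = sup_x {(y-b)*x - a*x^2}
FOC: (y - b) - 2a*x = 0 => x* = (y - b)/(2a)
x* = (4.1142 + 7)/(2*4) = 1.3893
f*(4.1142) = (y-b)^2/(4a) = (4.1142 + 7)^2/(4*4)
= 123.5254/16 = 7.7203


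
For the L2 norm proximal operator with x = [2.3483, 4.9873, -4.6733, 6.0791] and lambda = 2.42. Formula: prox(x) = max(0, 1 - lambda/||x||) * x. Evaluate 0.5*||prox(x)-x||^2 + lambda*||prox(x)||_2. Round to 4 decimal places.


Step 1: Compute ||x||.
||x|| = 9.4437
Step 2: Compute scaling factor.
scale = max(0, 1 - 2.42/9.4437) = 0.7437
Step 3: prox(x) = [1.7465, 3.7093, -3.4757, 4.5213]
||prox(x)|| = 7.0237
Step 4: Proximal objective.
0.5*||prox-x||^2 = 2.9282
lambda*||prox|| = 16.9974
Total = 19.9255


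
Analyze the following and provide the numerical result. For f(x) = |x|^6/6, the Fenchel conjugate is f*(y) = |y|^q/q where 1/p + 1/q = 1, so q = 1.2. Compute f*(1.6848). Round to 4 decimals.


The conjugate exponent q satisfies 1/p + 1/q = 1.
p = 6, so q = 6/(6 - 1) = 1.2
|y|^q = 1.6848^1.2 = 1.8701
f*(1.6848) = 1.8701 / 1.2 = 1.5584


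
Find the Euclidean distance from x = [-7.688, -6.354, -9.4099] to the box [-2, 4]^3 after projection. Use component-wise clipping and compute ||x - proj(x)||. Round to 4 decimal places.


Project each component onto [-2, 4].
clip(-7.688) = -2.0, clip(-6.354) = -2.0, clip(-9.4099) = -2.0
Projection = [-2.0, -2.0, -2.0]
Squared diffs: [32.3533, 18.9573, 54.9066]
Distance = sqrt(106.2172) = 10.3062


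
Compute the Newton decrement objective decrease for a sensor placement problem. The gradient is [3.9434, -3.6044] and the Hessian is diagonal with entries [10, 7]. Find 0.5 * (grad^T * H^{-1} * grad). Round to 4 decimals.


Step 1: H is diagonal, so H^(-1) * g = [0.3943, -0.5149].
Step 2: g^T H^(-1) g = sum_i g_i^2 / H_ii
  = (3.9434)^2/10 + (-3.6044)^2/7
  = 1.555 + 1.856 = 3.411
Step 3: Objective decrease = 0.5 * g^T H^(-1) g = 1.7055


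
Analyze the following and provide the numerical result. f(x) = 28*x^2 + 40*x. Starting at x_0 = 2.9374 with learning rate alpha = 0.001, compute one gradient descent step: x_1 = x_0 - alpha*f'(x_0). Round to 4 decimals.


We compute the gradient at x_0 and apply the update.
f'(x) = 56*x + 40
f'(2.9374) = 56*2.9374 + 40 = 204.4944
x_1 = 2.9374 - 0.001*204.4944 = 2.7329


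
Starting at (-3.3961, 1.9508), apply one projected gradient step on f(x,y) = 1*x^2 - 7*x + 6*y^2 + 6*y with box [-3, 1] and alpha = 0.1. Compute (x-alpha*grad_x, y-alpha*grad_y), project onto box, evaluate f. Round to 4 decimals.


Step 1: Compute gradient at (-3.3961, 1.9508).
grad_x = 2*1*-3.3961 - 7 = -13.7922
grad_y = 2*6*1.9508 + 6 = 29.4096
Step 2: Gradient step.
x_raw = -3.3961 - 0.1*-13.7922 = -2.0169
y_raw = 1.9508 - 0.1*29.4096 = -0.9902
Step 3: Project onto [-3, 1].
x_proj = clip(-2.0169) = -2.0169
y_proj = clip(-0.9902) = -0.9902
Step 4: Evaluate f.
f(-2.0169, -0.9902) = 18.1275


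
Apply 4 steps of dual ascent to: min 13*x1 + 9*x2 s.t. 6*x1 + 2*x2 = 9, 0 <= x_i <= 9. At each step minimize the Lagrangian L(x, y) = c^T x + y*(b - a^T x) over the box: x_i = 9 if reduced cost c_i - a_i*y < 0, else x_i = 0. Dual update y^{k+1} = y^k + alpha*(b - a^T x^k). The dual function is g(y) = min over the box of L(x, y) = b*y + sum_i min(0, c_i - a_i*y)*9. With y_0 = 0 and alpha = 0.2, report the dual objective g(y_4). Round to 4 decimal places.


Dual ascent for LP: min 13*x1 + 9*x2, 6*x1 + 2*x2 = 9, 0 <= x_i <= 9
Step 1: y^k = 0.0, reduced costs: (13.0, 9.0)
  x^k = (0.0, 0.0), subgradient = b - a^T x = 9.0
  y^{k+1} = 0.0 + 0.2*9.0 = 1.8
Step 2: y^k = 1.8, reduced costs: (2.2, 5.4)
  x^k = (0.0, 0.0), subgradient = b - a^T x = 9.0
  y^{k+1} = 1.8 + 0.2*9.0 = 3.6
Step 3: y^k = 3.6, reduced costs: (-8.6, 1.8)
  x^k = (9.0, 0.0), subgradient = b - a^T x = -45.0
  y^{k+1} = 3.6 + 0.2*-45.0 = -5.4
Step 4: y^k = -5.4, reduced costs: (45.4, 19.8)
  x^k = (0.0, 0.0), subgradient = b - a^T x = 9.0
  y^{k+1} = -5.4 + 0.2*9.0 = -3.6
Dual objective at y_4 = -3.6: reduced costs (34.6, 16.2), box minimizer x = (0.0, 0.0)
g(y_4) = b*y + (c1 - a1*y)*x1 + (c2 - a2*y)*x2 = 9*(-3.6) + 34.6*0.0 + 16.2*0.0 = -32.4 + 0.0 + 0.0 = -32.4


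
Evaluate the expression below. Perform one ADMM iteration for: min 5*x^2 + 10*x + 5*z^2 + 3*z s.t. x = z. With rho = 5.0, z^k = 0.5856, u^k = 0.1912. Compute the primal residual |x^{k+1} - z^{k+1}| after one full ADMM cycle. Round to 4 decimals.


ADMM iteration with rho = 5.0, z^k = 0.5856, u^k = 0.1912
Step 1: x-update.
Minimize 5*x^2 + 10*x + (5.0/2)*(x - 0.5856 + 0.1912)^2
FOC: (2*5 + 5.0)*x = -10 + 5.0*(0.5856 - 0.1912)
x^{k+1} = -0.5352
Step 2: z-update.
Minimize 5*z^2 + 3*z + (5.0/2)*(-0.5352 - z + 0.1912)^2
FOC: (2*5 + 5.0)*z = -3 + 5.0*(-0.5352 + 0.1912)
z^{k+1} = -0.3147
Step 3: u-update.
u^{k+1} = 0.1912 - 0.5352 + 0.3147 = -0.0293
Step 4: Primal residual = |-0.5352 + 0.3147| = 0.2205


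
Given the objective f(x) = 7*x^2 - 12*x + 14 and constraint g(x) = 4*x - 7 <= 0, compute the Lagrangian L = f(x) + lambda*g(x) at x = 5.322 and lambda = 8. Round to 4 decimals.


Step 1: Evaluate f(x).
f(5.322) = 7*5.322^2 - 12*5.322 + 14 = 148.4018
Step 2: Evaluate g(x).
g(5.322) = 4*5.322 - 7 = 14.288
Step 3: Compute Lagrangian.
L = 148.4018 + 8*14.288 = 262.7058


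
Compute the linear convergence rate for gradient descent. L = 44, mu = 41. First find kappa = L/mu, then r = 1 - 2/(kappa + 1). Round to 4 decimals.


Step 1: Compute the condition number.
kappa = L/mu = 44/41 = 1.0732
Step 2: Compute the convergence rate.
r = 1 - 2/(kappa + 1) = 1 - 2*mu/(L + mu) = (L - mu)/(L + mu) = 3/85 = 0.0353


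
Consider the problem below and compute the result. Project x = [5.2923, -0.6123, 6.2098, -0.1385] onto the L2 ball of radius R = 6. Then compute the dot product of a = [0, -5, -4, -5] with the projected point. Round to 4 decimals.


Step 1: Compute ||x|| (intermediates to 6 decimals).
||x|| = sqrt(5.2923^2 + (-0.6123)^2 + 6.2098^2 + (-0.1385)^2) = 8.183163
Step 2: Project.
Since ||x|| > R, scale = R/||x|| = 6/8.183163 = 0.733213, proj(x) = scale * x
proj(x) = [3.880383, -0.448946, 4.553106, -0.10155]
Step 3: Dot product.
a^T * proj(x) = 0*3.880383 - 5*(-0.448946) - 4*4.553106 - 5*(-0.10155) = -15.4599


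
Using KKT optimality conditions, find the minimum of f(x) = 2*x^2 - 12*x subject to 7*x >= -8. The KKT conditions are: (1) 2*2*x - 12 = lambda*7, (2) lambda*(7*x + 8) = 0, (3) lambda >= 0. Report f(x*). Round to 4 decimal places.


Step 1: Try lambda = 0 (constraint inactive).
Stationarity: 2*2*x - 12 = 0
x* = 12/(2*2) = 3.0
Check constraint: 7*3.0 = 21.0 >= -8 -- satisfied.
Step 2: Compute optimal value.
f(x*) = 2*3.0^2 - 12*3.0 = -18.0


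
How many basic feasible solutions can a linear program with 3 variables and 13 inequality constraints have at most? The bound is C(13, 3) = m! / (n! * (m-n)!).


Each vertex corresponds to some choice of n active constraints out of m, so the number of vertices is at most C(m, n) = m! / (n!(m-n)!).
m = 13, n = 3
Numerator: 13 * 12 * 11
Denominator: 3! = 6
C(13, 3) = 286


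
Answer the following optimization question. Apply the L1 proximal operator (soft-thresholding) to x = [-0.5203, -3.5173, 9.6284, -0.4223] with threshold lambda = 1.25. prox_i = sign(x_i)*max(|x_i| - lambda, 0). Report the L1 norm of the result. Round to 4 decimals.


Soft-thresholding with lambda = 1.25:
prox(-0.5203) = sign(-0.5203)*max(|-0.5203| - 1.25, 0) = 0.0
prox(-3.5173) = sign(-3.5173)*max(|-3.5173| - 1.25, 0) = -2.2673
prox(9.6284) = sign(9.6284)*max(|9.6284| - 1.25, 0) = 8.3784
prox(-0.4223) = sign(-0.4223)*max(|-0.4223| - 1.25, 0) = 0.0
prox(x) = [0.0, -2.2673, 8.3784, 0.0]
||prox(x)||_1 = 0.0 + 2.2673 + 8.3784 + 0.0 = 10.6457


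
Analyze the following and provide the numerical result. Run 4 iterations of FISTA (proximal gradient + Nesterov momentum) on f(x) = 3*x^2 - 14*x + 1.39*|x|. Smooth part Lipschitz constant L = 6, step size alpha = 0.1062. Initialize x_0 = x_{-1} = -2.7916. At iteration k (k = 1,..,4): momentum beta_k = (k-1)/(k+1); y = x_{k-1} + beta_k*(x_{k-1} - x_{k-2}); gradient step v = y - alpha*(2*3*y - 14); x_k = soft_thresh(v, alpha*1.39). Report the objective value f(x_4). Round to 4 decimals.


FISTA on f(x) = 3*x^2 - 14*x + 1.39*|x|
L = 6, alpha = 0.1062
Iteration 1: beta = 0.0, y = -2.7916 + 0.0*(-2.7916 + 2.7916) = -2.7916
  grad(y) = -30.7496, v = y - alpha*grad = 0.474
  prox(v) = soft_thresh(0.474, 0.1476) = 0.3264
Iteration 2: beta = 0.3333, y = 0.3264 + 0.3333*(0.3264 + 2.7916) = 1.3657
  grad(y) = -5.8057, v = y - alpha*grad = 1.9823
  prox(v) = soft_thresh(1.9823, 0.1476) = 1.8347
Iteration 3: beta = 0.5, y = 1.8347 + 0.5*(1.8347 - 0.3264) = 2.5888
  grad(y) = 1.5328, v = y - alpha*grad = 2.426
  prox(v) = soft_thresh(2.426, 0.1476) = 2.2784
Iteration 4: beta = 0.6, y = 2.2784 + 0.6*(2.2784 - 1.8347) = 2.5446
  grad(y) = 1.2678, v = y - alpha*grad = 2.41
  prox(v) = soft_thresh(2.41, 0.1476) = 2.2624
f(x_4) = 3*2.2624^2 - 14*2.2624 + 1.39*|2.2624| = -13.1735


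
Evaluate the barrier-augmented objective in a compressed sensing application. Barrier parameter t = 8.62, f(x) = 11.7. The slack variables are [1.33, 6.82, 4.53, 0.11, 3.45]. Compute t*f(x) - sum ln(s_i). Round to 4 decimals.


Step 1: Compute log-barrier.
ln values: [0.2852, 1.9199, 1.5107, -2.2073, 1.2384]
phi = -(0.2852 + 1.9199 + 1.5107 - 2.2073 + 1.2384) = -2.7469
Step 2: Compute augmented objective.
t*f(x) = 8.62*11.7 = 100.854
Total = 100.854 - 2.7469 = 98.1071


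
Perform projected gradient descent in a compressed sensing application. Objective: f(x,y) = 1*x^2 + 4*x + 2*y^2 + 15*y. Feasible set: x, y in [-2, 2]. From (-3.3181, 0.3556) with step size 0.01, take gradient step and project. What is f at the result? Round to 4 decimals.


Step 1: Compute gradient at (-3.3181, 0.3556).
grad_x = 2*1*-3.3181 + 4 = -2.6362
grad_y = 2*2*0.3556 + 15 = 16.4224
Step 2: Gradient step.
x_raw = -3.3181 - 0.01*-2.6362 = -3.2917
y_raw = 0.3556 - 0.01*16.4224 = 0.1914
Step 3: Project onto [-2, 2].
x_proj = clip(-3.2917) = -2.0
y_proj = clip(0.1914) = 0.1914
Step 4: Evaluate f.
f(-2.0, 0.1914) = -1.0561


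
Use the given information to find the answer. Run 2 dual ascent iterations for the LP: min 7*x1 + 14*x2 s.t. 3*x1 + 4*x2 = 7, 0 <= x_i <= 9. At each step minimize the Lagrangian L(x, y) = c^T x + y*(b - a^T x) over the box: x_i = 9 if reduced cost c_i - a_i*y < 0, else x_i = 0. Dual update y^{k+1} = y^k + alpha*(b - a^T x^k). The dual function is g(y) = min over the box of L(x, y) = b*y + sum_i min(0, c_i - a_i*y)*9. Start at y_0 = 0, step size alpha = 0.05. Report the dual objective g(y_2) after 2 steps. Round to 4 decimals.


Dual ascent for LP: min 7*x1 + 14*x2, 3*x1 + 4*x2 = 7, 0 <= x_i <= 9
Step 1: y^k = 0.0, reduced costs: (7.0, 14.0)
  x^k = (0.0, 0.0), subgradient = b - a^T x = 7.0
  y^{k+1} = 0.0 + 0.05*7.0 = 0.35
Step 2: y^k = 0.35, reduced costs: (5.95, 12.6)
  x^k = (0.0, 0.0), subgradient = b - a^T x = 7.0
  y^{k+1} = 0.35 + 0.05*7.0 = 0.7
Dual objective at y_2 = 0.7: reduced costs (4.9, 11.2), box minimizer x = (0.0, 0.0)
g(y_2) = b*y + (c1 - a1*y)*x1 + (c2 - a2*y)*x2 = 7*0.7 + 4.9*0.0 + 11.2*0.0 = 4.9 + 0.0 + 0.0 = 4.9


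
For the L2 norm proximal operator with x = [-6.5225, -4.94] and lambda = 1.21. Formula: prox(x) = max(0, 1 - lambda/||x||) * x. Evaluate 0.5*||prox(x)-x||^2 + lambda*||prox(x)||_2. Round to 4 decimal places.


Step 1: Compute ||x||.
||x|| = 8.1821
Step 2: Compute scaling factor.
scale = max(0, 1 - 1.21/8.1821) = 0.8521
Step 3: prox(x) = [-5.5579, -4.2095]
||prox(x)|| = 6.9721
Step 4: Proximal objective.
0.5*||prox-x||^2 = 0.7321
lambda*||prox|| = 8.4362
Total = 9.1683


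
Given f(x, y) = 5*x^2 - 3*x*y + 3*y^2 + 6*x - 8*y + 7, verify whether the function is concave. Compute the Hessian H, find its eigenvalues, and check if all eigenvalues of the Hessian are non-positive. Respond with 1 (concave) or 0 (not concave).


The Hessian of f(x,y) = 5*x^2 - 3*x*y + 3*y^2 + 6*x - 8*y + 7 is:
H = [[10, -3], [-3, 6]]
Trace = 10 + 6 = 16
Determinant = 10*6 - (-3)^2 = 51
Discriminant = (16)^2 - 4*51 = 52.0
Eigenvalues: lambda_1 = 4.3944, lambda_2 = 11.6056
The function is not concave.

0


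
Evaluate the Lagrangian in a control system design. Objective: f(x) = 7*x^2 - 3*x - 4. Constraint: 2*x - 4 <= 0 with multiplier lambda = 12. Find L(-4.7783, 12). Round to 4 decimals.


Step 1: Evaluate f(x).
f(-4.7783) = 7*(-4.7783)^2 - 3*(-4.7783) - 4 = 170.16
Step 2: Evaluate g(x).
g(-4.7783) = 2*-4.7783 - 4 = -13.5566
Step 3: Compute Lagrangian.
L = 170.16 + 12*-13.5566 = 7.4808


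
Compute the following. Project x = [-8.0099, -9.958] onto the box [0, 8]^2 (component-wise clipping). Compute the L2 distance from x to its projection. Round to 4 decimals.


Project each component onto [0, 8].
clip(-8.0099) = 0.0, clip(-9.958) = 0.0
Projection = [0.0, 0.0]
Squared diffs: [64.1585, 99.1618]
Distance = sqrt(163.3203) = 12.7797


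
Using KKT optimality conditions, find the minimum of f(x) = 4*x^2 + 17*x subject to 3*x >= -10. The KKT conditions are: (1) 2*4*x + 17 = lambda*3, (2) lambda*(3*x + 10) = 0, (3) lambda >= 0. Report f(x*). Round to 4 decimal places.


Step 1: Try lambda = 0 (constraint inactive).
Stationarity: 2*4*x + 17 = 0
x* = -17/(2*4) = -2.125
Check constraint: 3*-2.125 = -6.375 >= -10 -- satisfied.
Step 2: Compute optimal value.
f(x*) = 4*(-2.125)^2 + 17*(-2.125) = -18.0625


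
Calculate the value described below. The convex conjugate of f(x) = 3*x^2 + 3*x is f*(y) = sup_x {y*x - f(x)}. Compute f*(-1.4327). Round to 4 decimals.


f*(y) = sup_x {y*x - a*x^2 - b*x} = sup_x {(y-b)*x - a*x^2}
FOC: (y - b) - 2a*x = 0 => x* = (y - b)/(2a)
x* = (-1.4327 - 3)/(2*3) = -0.7388
f*(-1.4327) = (y-b)^2/(4a) = (-1.4327 - 3)^2/(4*3)
= 19.6488/12 = 1.6374


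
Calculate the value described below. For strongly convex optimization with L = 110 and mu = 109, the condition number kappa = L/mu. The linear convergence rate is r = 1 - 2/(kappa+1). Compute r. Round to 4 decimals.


Step 1: Compute the condition number.
kappa = L/mu = 110/109 = 1.0092
Step 2: Compute the convergence rate.
r = 1 - 2/(kappa + 1) = 1 - 2*mu/(L + mu) = (L - mu)/(L + mu) = 1/219 = 0.0046


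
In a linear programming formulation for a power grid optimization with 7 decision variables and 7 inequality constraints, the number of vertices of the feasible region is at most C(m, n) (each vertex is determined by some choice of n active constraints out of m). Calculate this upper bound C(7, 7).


Each vertex corresponds to some choice of n active constraints out of m, so the number of vertices is at most C(m, n) = m! / (n!(m-n)!).
m = 7, n = 7
Numerator: 7 * 6 * 5 * 4 * 3 * 2 * 1
Denominator: 7! = 5040
C(7, 7) = 1


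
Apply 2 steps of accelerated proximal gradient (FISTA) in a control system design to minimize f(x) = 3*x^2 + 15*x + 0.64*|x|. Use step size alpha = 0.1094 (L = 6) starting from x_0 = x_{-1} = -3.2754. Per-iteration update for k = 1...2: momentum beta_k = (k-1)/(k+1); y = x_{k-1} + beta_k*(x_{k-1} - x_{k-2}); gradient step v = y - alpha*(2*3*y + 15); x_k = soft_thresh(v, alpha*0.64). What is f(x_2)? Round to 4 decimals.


FISTA on f(x) = 3*x^2 + 15*x + 0.64*|x|
L = 6, alpha = 0.1094
Iteration 1: beta = 0.0, y = -3.2754 + 0.0*(-3.2754 + 3.2754) = -3.2754
  grad(y) = -4.6524, v = y - alpha*grad = -2.7664
  prox(v) = soft_thresh(-2.7664, 0.07) = -2.6964
Iteration 2: beta = 0.3333, y = -2.6964 + 0.3333*(-2.6964 + 3.2754) = -2.5034
  grad(y) = -0.0205, v = y - alpha*grad = -2.5012
  prox(v) = soft_thresh(-2.5012, 0.07) = -2.4312
f(x_2) = 3*(-2.4312)^2 + 15*(-2.4312) + 0.64*|-2.4312| = -17.1798


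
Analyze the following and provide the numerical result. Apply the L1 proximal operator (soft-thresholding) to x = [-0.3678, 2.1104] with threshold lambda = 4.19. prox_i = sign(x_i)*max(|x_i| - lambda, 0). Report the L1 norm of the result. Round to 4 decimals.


Soft-thresholding with lambda = 4.19:
prox(-0.3678) = sign(-0.3678)*max(|-0.3678| - 4.19, 0) = 0.0
prox(2.1104) = sign(2.1104)*max(|2.1104| - 4.19, 0) = 0.0
prox(x) = [0.0, 0.0]
||prox(x)||_1 = 0.0 + 0.0 = 0.0


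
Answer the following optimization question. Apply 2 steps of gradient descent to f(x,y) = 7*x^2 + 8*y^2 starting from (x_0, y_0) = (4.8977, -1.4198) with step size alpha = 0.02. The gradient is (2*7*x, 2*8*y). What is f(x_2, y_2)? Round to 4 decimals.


Gradient descent on f(x,y) = 7*x^2 + 8*y^2.
Starting point: (4.8977, -1.4198), alpha = 0.02
Step 1: grad_x = 2*7*4.8977 = 68.5678, grad_y = 2*8*-1.4198 = -22.7168
  x_1 = 4.8977 - 0.02*68.5678 = 3.5263
  y_1 = -1.4198 - 0.02*-22.7168 = -0.9655
Step 2: grad_x = 2*7*3.5263 = 49.3688, grad_y = 2*8*-0.9655 = -15.4474
  x_2 = 3.5263 - 0.02*49.3688 = 2.539
  y_2 = -0.9655 - 0.02*-15.4474 = -0.6565
f(2.539, -0.6565) = 7*2.539^2 + 8*(-0.6565)^2 = 48.5726


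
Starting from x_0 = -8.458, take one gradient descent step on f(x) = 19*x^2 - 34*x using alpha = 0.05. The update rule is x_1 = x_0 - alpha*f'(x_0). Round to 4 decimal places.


We compute the gradient at x_0 and apply the update.
f'(x) = 38*x - 34
f'(-8.458) = 38*-8.458 - 34 = -355.404
x_1 = -8.458 - 0.05*-355.404 = 9.3122


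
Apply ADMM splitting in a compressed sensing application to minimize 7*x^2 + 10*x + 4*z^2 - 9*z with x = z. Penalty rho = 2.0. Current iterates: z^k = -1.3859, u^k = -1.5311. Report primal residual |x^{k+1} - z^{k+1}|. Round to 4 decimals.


ADMM iteration with rho = 2.0, z^k = -1.3859, u^k = -1.5311
Step 1: x-update.
Minimize 7*x^2 + 10*x + (2.0/2)*(x + 1.3859 - 1.5311)^2
FOC: (2*7 + 2.0)*x = -10 + 2.0*(-1.3859 + 1.5311)
x^{k+1} = -0.6069
Step 2: z-update.
Minimize 4*z^2 - 9*z + (2.0/2)*(-0.6069 - z - 1.5311)^2
FOC: (2*4 + 2.0)*z = 9 + 2.0*(-0.6069 - 1.5311)
z^{k+1} = 0.4724
Step 3: u-update.
u^{k+1} = -1.5311 - 0.6069 - 0.4724 = -2.6104
Step 4: Primal residual = |-0.6069 - 0.4724| = 1.0793


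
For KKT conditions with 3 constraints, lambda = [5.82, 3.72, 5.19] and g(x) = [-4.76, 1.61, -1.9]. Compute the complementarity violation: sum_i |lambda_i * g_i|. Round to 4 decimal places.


KKT complementary slackness check:
lambda_1 * g_1 = 5.82 * -4.76 = -27.7032
lambda_2 * g_2 = 3.72 * 1.61 = 5.9892
lambda_3 * g_3 = 5.19 * -1.9 = -9.861
Total violation = 27.7032 + 5.9892 + 9.861 = 43.5534


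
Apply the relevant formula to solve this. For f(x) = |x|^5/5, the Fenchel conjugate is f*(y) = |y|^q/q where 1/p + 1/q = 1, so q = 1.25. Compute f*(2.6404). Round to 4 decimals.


The conjugate exponent q satisfies 1/p + 1/q = 1.
p = 5, so q = 5/(5 - 1) = 1.25
|y|^q = 2.6404^1.25 = 3.3658
f*(2.6404) = 3.3658 / 1.25 = 2.6926


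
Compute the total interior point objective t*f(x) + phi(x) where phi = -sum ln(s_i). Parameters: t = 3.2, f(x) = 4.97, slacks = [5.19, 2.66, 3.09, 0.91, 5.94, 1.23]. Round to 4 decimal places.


Step 1: Compute log-barrier.
ln values: [1.6467, 0.9783, 1.1282, -0.0943, 1.7817, 0.207]
phi = -(1.6467 + 0.9783 + 1.1282 - 0.0943 + 1.7817 + 0.207) = -5.6476
Step 2: Compute augmented objective.
t*f(x) = 3.2*4.97 = 15.904
Total = 15.904 - 5.6476 = 10.2564


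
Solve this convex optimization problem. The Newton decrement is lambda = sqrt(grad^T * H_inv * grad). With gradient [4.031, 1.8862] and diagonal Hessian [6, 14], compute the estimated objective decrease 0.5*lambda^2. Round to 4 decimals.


Step 1: H is diagonal, so H^(-1) * g = [0.6718, 0.1347].
Step 2: g^T H^(-1) g = sum_i g_i^2 / H_ii
  = (4.031)^2/6 + (1.8862)^2/14
  = 2.7082 + 0.2541 = 2.9623
Step 3: Objective decrease = 0.5 * g^T H^(-1) g = 1.4811


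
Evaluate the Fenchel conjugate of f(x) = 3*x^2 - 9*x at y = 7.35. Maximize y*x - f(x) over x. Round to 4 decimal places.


f*(y) = sup_x {y*x - a*x^2 - b*x} = sup_x {(y-b)*x - a*x^2}
FOC: (y - b) - 2a*x = 0 => x* = (y - b)/(2a)
x* = (7.35 + 9)/(2*3) = 2.725
f*(7.35) = (y-b)^2/(4a) = (7.35 + 9)^2/(4*3)
= 267.3225/12 = 22.2769


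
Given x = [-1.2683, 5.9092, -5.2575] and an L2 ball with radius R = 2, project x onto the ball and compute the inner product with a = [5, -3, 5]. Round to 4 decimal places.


Step 1: Compute ||x|| (intermediates to 6 decimals).
||x|| = sqrt((-1.2683)^2 + 5.9092^2 + (-5.2575)^2) = 8.010527
Step 2: Project.
Since ||x|| > R, scale = R/||x|| = 2/8.010527 = 0.249671, proj(x) = scale * x
proj(x) = [-0.316658, 1.475356, -1.312645]
Step 3: Dot product.
a^T * proj(x) = 5*(-0.316658) - 3*1.475356 + 5*(-1.312645) = -12.5726


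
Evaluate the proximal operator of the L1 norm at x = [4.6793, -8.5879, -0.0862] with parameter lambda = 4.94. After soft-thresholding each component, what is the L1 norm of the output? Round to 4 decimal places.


Soft-thresholding with lambda = 4.94:
prox(4.6793) = sign(4.6793)*max(|4.6793| - 4.94, 0) = 0.0
prox(-8.5879) = sign(-8.5879)*max(|-8.5879| - 4.94, 0) = -3.6479
prox(-0.0862) = sign(-0.0862)*max(|-0.0862| - 4.94, 0) = 0.0
prox(x) = [0.0, -3.6479, 0.0]
||prox(x)||_1 = 0.0 + 3.6479 + 0.0 = 3.6479


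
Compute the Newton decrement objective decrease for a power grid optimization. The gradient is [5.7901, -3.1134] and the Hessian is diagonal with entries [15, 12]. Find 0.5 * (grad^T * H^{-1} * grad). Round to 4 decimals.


Step 1: H is diagonal, so H^(-1) * g = [0.386, -0.2595].
Step 2: g^T H^(-1) g = sum_i g_i^2 / H_ii
  = (5.7901)^2/15 + (-3.1134)^2/12
  = 2.235 + 0.8078 = 3.0428
Step 3: Objective decrease = 0.5 * g^T H^(-1) g = 1.5214


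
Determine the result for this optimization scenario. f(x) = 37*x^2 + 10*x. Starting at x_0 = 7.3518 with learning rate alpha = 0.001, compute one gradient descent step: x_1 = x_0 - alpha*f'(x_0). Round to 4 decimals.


We compute the gradient at x_0 and apply the update.
f'(x) = 74*x + 10
f'(7.3518) = 74*7.3518 + 10 = 554.0332
x_1 = 7.3518 - 0.001*554.0332 = 6.7978


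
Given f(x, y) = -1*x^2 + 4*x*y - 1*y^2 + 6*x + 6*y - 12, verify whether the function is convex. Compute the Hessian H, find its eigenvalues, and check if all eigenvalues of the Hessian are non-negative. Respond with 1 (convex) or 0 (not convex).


The Hessian of f(x,y) = -1*x^2 + 4*x*y - 1*y^2 + 6*x + 6*y - 12 is:
H = [[-2, 4], [4, -2]]
Trace = -2 - 2 = -4
Determinant = -2*-2 - (4)^2 = -12
Discriminant = (-4)^2 - 4*-12 = 64.0
Eigenvalues: lambda_1 = -6.0, lambda_2 = 2.0
The function is not convex.

0


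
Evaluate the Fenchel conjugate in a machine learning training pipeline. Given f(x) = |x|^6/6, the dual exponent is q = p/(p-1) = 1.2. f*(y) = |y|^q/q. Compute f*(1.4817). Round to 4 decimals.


The conjugate exponent q satisfies 1/p + 1/q = 1.
p = 6, so q = 6/(6 - 1) = 1.2
|y|^q = 1.4817^1.2 = 1.6029
f*(1.4817) = 1.6029 / 1.2 = 1.3358


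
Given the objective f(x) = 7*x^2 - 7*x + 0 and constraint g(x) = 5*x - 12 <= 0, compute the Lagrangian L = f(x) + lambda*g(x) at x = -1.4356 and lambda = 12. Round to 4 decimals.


Step 1: Evaluate f(x).
f(-1.4356) = 7*(-1.4356)^2 - 7*(-1.4356) + 0 = 24.4758
Step 2: Evaluate g(x).
g(-1.4356) = 5*-1.4356 - 12 = -19.178
Step 3: Compute Lagrangian.
L = 24.4758 + 12*-19.178 = -205.6602


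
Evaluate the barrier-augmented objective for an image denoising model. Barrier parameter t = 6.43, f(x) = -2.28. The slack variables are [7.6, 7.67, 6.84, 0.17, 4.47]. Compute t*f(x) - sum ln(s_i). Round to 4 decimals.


Step 1: Compute log-barrier.
ln values: [2.0281, 2.0373, 1.9228, -1.772, 1.4974]
phi = -(2.0281 + 2.0373 + 1.9228 - 1.772 + 1.4974) = -5.7137
Step 2: Compute augmented objective.
t*f(x) = 6.43*-2.28 = -14.6604
Total = -14.6604 - 5.7137 = -20.3741


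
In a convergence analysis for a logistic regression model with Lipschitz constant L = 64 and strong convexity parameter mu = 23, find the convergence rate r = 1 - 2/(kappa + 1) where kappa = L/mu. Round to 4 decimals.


Step 1: Compute the condition number.
kappa = L/mu = 64/23 = 2.7826
Step 2: Compute the convergence rate.
r = 1 - 2/(kappa + 1) = 1 - 2*mu/(L + mu) = (L - mu)/(L + mu) = 41/87 = 0.4713
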